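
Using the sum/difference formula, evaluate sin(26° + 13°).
sin(26° + 13°) = sin 26° cos 13° + cos 26° sin 13° = 0.6293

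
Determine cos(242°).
cos(242°) = -0.4695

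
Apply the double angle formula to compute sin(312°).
sin(312°) = 2 sin 156° cos 156° = -0.7431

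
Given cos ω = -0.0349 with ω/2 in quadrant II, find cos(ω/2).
cos(ω/2) = ±√((1 + cos ω)/2); negative since ω/2 ∈ QII, so cos(ω/2) = -0.6947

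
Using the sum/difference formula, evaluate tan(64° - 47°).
tan(64° - 47°) = (tan 64° - tan 47°)/(1 + tan 64° tan 47°) = 0.3057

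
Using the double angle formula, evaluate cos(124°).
cos(124°) = cos²62° - sin²62° = -0.5592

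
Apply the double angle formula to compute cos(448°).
cos(448°) = cos²224° - sin²224° = 0.0349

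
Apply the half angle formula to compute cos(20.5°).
cos(20.5°) = √((1 + cos 41°)/2) = 0.9367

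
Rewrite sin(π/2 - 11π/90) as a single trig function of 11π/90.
sin(π/2 - 11π/90) = cos(11π/90)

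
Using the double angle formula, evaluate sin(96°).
sin(96°) = 2 sin 48° cos 48° = 0.9945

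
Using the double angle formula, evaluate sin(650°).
sin(650°) = 2 sin 325° cos 325° = -0.9397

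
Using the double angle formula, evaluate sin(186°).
sin(186°) = 2 sin 93° cos 93° = -0.1045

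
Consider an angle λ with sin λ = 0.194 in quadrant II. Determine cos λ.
cos λ = ±√(1 - sin²λ) = -0.981 (negative in QII)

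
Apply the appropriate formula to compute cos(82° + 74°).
cos(82° + 74°) = cos 82° cos 74° - sin 82° sin 74° = -0.9135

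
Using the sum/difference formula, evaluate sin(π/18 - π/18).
sin(π/18 - π/18) = sin π/18 cos π/18 - cos π/18 sin π/18 = 0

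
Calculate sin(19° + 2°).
sin(19° + 2°) = sin 19° cos 2° + cos 19° sin 2° = 0.3584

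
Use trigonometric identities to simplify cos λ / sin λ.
cos λ / sin λ = cot λ (using Quotient identity)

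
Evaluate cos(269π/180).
cos(269π/180) = -0.01745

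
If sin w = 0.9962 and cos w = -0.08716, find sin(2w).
sin(2w) = 2 sin w cos w = -0.1737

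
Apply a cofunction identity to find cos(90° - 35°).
cos(90° - 35°) = sin(35°) = 0.5736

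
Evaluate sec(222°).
sec(222°) = -1.346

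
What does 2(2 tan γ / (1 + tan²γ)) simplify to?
2(2 tan γ / (1 + tan²γ)) = 2(sin(2γ)) (using Double angle)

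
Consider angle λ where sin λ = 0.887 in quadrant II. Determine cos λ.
cos λ = ±√(1 - sin²λ) = -0.4618 (negative in QII)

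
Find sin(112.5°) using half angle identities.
sin(112.5°) = √((1 - cos 225°)/2) = √(2+√2)/2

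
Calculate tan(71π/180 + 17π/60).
tan(71π/180 + 17π/60) = (tan 71π/180 + tan 17π/60)/(1 - tan 71π/180 tan 17π/60) = -1.6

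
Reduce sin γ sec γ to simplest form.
sin γ sec γ = tan γ (using Reciprocal + quotient)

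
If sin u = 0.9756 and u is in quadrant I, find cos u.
cos u = 0.2196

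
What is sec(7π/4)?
sec(7π/4) = √2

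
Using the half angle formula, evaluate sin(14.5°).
sin(14.5°) = √((1 - cos 29°)/2) = 0.2504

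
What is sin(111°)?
sin(111°) = 0.9336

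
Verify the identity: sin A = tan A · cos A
RHS = (sin A/cos A) · cos A = sin A = LHS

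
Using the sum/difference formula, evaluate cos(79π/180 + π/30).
cos(79π/180 + π/30) = cos 79π/180 cos π/30 - sin 79π/180 sin π/30 = 0.08716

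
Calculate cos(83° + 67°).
cos(83° + 67°) = cos 83° cos 67° - sin 83° sin 67° = -√3/2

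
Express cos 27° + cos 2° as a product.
cos 27° + cos 2° = 2 cos(14.5°) cos(12.5°)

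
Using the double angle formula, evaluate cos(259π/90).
cos(259π/90) = cos²259π/180 - sin²259π/180 = -0.9272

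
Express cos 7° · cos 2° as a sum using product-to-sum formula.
cos 7° cos 2° = (1/2)[cos(7°-2°) + cos(7°+2°)]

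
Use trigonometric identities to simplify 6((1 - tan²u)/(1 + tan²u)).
6((1 - tan²u)/(1 + tan²u)) = 6(cos(2u)) (using Double angle)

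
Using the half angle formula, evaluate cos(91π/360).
cos(91π/360) = √((1 + cos 91π/180)/2) = 0.7009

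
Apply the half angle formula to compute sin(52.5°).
sin(52.5°) = √((1 - cos 105°)/2) = 0.7934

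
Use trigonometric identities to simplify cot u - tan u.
cot u - tan u = 2 cot(2u) (using Double angle)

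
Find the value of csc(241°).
csc(241°) = -1.143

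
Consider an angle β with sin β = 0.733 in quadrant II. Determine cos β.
cos β = ±√(1 - sin²β) = -0.6802 (negative in QII)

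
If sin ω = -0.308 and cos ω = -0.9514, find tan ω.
tan ω = sin ω / cos ω = 0.3237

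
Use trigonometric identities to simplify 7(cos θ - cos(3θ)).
7(cos θ - cos(3θ)) = 7(2 sin(2θ) sin θ) (using Sum-to-product)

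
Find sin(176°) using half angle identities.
sin(176°) = √((1 - cos 352°)/2) = 0.06976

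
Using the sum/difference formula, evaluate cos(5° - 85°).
cos(5° - 85°) = cos 5° cos 85° + sin 5° sin 85° = 0.1736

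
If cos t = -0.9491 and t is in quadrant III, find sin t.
sin t = -0.315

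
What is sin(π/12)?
sin(π/12) = (√6-√2)/4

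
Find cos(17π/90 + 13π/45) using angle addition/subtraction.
cos(17π/90 + 13π/45) = cos 17π/90 cos 13π/45 - sin 17π/90 sin 13π/45 = 0.06976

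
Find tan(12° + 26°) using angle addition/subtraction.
tan(12° + 26°) = (tan 12° + tan 26°)/(1 - tan 12° tan 26°) = 0.7813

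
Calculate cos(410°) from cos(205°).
cos(410°) = cos²205° - sin²205° = 0.6428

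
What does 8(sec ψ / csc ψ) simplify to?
8(sec ψ / csc ψ) = 8(tan ψ) (using Reciprocal identities)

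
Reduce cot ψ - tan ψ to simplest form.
cot ψ - tan ψ = 2 cot(2ψ) (using Double angle)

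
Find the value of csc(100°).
csc(100°) = 1.015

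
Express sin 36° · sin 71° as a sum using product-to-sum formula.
sin 36° sin 71° = (1/2)[cos(36°-71°) - cos(36°+71°)]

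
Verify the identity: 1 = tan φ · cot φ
RHS = (sin φ/cos φ) · (cos φ/sin φ) = 1 = LHS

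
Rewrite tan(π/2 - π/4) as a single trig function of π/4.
tan(π/2 - π/4) = cot(π/4)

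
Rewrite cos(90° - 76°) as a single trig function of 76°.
cos(90° - 76°) = sin(76°)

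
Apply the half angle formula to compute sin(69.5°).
sin(69.5°) = √((1 - cos 139°)/2) = 0.9367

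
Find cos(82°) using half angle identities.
cos(82°) = √((1 + cos 164°)/2) = 0.1392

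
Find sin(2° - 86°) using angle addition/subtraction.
sin(2° - 86°) = sin 2° cos 86° - cos 2° sin 86° = -0.9945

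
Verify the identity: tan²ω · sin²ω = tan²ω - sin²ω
RHS = sin²ω/cos²ω - sin²ω = sin²ω(1/cos²ω - 1) = sin²ω · (1 - cos²ω)/cos²ω = sin²ω · sin²ω/cos²ω = sin²ω · tan²ω = LHS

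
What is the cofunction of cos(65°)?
cos(65°) = sin(90° - 65°) = sin(25°)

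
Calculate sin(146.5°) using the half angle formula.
sin(146.5°) = √((1 - cos 293°)/2) = 0.5519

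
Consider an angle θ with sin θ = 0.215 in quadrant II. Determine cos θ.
cos θ = ±√(1 - sin²θ) = -0.9766 (negative in QII)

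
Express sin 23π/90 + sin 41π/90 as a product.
sin 23π/90 + sin 41π/90 = 2 sin(16π/45) cos(-π/10)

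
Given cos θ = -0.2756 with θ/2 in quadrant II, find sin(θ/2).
sin(θ/2) = ±√((1 - cos θ)/2); positive since θ/2 ∈ QII, so sin(θ/2) = 0.7986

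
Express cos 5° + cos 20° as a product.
cos 5° + cos 20° = 2 cos(12.5°) cos(-7.5°)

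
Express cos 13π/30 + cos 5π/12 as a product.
cos 13π/30 + cos 5π/12 = 2 cos(17π/40) cos(π/120)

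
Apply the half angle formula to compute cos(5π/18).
cos(5π/18) = √((1 + cos 5π/9)/2) = 0.6428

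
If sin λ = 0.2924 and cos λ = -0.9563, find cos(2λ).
cos(2λ) = cos²λ - sin²λ = 0.829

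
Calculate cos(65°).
cos(65°) = 0.4226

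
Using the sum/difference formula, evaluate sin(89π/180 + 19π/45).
sin(89π/180 + 19π/45) = sin 89π/180 cos 19π/45 + cos 89π/180 sin 19π/45 = (√6-√2)/4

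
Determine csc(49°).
csc(49°) = 1.325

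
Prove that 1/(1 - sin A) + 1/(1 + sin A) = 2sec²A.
LHS = [(1 + sin A) + (1 - sin A)] / [(1 - sin A)(1 + sin A)] = 2/(1 - sin²A) = 2/cos²A = 2sec²A = RHS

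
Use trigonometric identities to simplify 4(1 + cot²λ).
4(1 + cot²λ) = 4(csc²λ) (using Pythagorean identity)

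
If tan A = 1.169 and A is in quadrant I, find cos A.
cos A = 0.65 (using tan²A + 1 = sec²A)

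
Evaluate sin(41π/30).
sin(41π/30) = -0.9135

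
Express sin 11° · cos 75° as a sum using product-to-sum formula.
sin 11° cos 75° = (1/2)[sin(11°+75°) + sin(11°-75°)]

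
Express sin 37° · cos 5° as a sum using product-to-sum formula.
sin 37° cos 5° = (1/2)[sin(37°+5°) + sin(37°-5°)]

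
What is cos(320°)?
cos(320°) = 0.766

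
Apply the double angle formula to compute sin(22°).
sin(22°) = 2 sin 11° cos 11° = 0.3746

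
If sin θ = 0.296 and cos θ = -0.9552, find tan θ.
tan θ = sin θ / cos θ = -0.3099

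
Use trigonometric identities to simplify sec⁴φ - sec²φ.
sec⁴φ - sec²φ = tan⁴φ + tan²φ (using Pythagorean)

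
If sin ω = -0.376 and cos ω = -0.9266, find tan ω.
tan ω = sin ω / cos ω = 0.4058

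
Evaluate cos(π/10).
cos(π/10) = 0.9511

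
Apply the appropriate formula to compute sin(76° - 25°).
sin(76° - 25°) = sin 76° cos 25° - cos 76° sin 25° = 0.7771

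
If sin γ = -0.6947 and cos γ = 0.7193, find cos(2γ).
cos(2γ) = cos²γ - sin²γ = 0.03478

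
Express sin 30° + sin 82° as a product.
sin 30° + sin 82° = 2 sin(56°) cos(-26°)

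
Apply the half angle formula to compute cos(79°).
cos(79°) = √((1 + cos 158°)/2) = 0.1908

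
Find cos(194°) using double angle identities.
cos(194°) = cos²97° - sin²97° = -0.9703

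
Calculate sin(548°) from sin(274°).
sin(548°) = 2 sin 274° cos 274° = -0.1392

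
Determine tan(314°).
tan(314°) = -1.036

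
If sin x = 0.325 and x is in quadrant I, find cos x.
cos x = 0.9457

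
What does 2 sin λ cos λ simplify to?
2 sin λ cos λ = sin(2λ) (using Double angle)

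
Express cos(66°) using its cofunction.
cos(66°) = sin(90° - 66°) = sin(24°)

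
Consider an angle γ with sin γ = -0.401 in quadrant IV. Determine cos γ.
cos γ = √(1 - sin²γ) = 0.9161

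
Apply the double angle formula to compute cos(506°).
cos(506°) = cos²253° - sin²253° = -0.829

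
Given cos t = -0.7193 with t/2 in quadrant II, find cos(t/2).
cos(t/2) = ±√((1 + cos t)/2); negative since t/2 ∈ QII, so cos(t/2) = -0.3746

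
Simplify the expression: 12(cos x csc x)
12(cos x csc x) = 12(cot x) (using Reciprocal + quotient)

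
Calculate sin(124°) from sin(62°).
sin(124°) = 2 sin 62° cos 62° = 0.829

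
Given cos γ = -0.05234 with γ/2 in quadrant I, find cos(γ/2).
cos(γ/2) = ±√((1 + cos γ)/2); positive since γ/2 ∈ QI, so cos(γ/2) = 0.6884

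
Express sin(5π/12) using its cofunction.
sin(5π/12) = cos(π/2 - 5π/12) = cos(π/12)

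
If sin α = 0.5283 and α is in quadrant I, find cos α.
cos α = 0.8491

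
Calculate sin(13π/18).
sin(13π/18) = 0.766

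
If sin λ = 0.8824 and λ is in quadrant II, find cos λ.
cos λ = -0.4705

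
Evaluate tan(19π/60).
tan(19π/60) = 1.54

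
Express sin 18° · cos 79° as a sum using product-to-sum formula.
sin 18° cos 79° = (1/2)[sin(18°+79°) + sin(18°-79°)]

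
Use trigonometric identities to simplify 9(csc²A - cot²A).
9(csc²A - cot²A) = 9 (using Pythagorean identity)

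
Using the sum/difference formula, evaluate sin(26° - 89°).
sin(26° - 89°) = sin 26° cos 89° - cos 26° sin 89° = -0.891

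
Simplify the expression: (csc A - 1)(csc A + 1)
(csc A - 1)(csc A + 1) = cot²A (using Diff. of squares)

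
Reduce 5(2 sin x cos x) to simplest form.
5(2 sin x cos x) = 5(sin(2x)) (using Double angle)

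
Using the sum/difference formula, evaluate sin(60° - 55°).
sin(60° - 55°) = sin 60° cos 55° - cos 60° sin 55° = 0.08716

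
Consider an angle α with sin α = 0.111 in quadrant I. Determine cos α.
cos α = √(1 - sin²α) = 0.9938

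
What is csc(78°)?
csc(78°) = 1.022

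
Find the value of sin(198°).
sin(198°) = -0.309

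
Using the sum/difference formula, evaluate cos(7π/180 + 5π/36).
cos(7π/180 + 5π/36) = cos 7π/180 cos 5π/36 - sin 7π/180 sin 5π/36 = 0.848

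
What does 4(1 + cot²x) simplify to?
4(1 + cot²x) = 4(csc²x) (using Pythagorean identity)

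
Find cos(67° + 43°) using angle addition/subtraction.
cos(67° + 43°) = cos 67° cos 43° - sin 67° sin 43° = -0.342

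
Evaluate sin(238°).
sin(238°) = -0.848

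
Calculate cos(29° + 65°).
cos(29° + 65°) = cos 29° cos 65° - sin 29° sin 65° = -0.06976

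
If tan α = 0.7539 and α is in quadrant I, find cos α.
cos α = 0.7985 (using tan²α + 1 = sec²α)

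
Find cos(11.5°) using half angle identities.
cos(11.5°) = √((1 + cos 23°)/2) = 0.9799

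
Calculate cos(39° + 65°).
cos(39° + 65°) = cos 39° cos 65° - sin 39° sin 65° = -0.2419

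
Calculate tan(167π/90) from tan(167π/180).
tan(167π/90) = 2 tan 167π/180 / (1 - tan²167π/180) = -0.4877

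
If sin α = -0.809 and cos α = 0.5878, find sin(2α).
sin(2α) = 2 sin α cos α = -0.9511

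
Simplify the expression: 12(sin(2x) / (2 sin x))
12(sin(2x) / (2 sin x)) = 12(cos x) (using Double angle)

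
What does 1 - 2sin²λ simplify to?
1 - 2sin²λ = cos(2λ) (using Double angle)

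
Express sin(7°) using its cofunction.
sin(7°) = cos(90° - 7°) = cos(83°)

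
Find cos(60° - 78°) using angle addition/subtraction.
cos(60° - 78°) = cos 60° cos 78° + sin 60° sin 78° = 0.9511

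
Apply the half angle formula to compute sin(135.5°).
sin(135.5°) = √((1 - cos 271°)/2) = 0.7009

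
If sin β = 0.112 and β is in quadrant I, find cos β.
cos β = 0.9937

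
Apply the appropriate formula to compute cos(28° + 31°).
cos(28° + 31°) = cos 28° cos 31° - sin 28° sin 31° = 0.515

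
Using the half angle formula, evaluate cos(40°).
cos(40°) = √((1 + cos 80°)/2) = 0.766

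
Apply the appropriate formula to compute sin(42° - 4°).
sin(42° - 4°) = sin 42° cos 4° - cos 42° sin 4° = 0.6157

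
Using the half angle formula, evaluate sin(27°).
sin(27°) = √((1 - cos 54°)/2) = 0.454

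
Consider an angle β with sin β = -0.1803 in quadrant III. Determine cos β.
cos β = ±√(1 - sin²β) = -0.9836 (negative in QIII)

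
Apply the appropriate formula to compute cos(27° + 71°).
cos(27° + 71°) = cos 27° cos 71° - sin 27° sin 71° = -0.1392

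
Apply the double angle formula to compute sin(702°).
sin(702°) = 2 sin 351° cos 351° = -0.309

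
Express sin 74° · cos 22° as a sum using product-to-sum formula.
sin 74° cos 22° = (1/2)[sin(74°+22°) + sin(74°-22°)]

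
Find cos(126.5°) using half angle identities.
cos(126.5°) = -√((1 + cos 253°)/2) = -0.5948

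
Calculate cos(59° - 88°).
cos(59° - 88°) = cos 59° cos 88° + sin 59° sin 88° = 0.8746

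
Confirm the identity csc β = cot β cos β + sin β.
RHS = cos²β/sin β + sin β = (cos²β + sin²β)/sin β = 1/sin β = csc β = LHS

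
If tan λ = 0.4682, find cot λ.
cot λ = 1/tan λ = 2.136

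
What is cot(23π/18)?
cot(23π/18) = 0.8391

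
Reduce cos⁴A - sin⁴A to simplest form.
cos⁴A - sin⁴A = cos(2A) (using Factoring + double angle)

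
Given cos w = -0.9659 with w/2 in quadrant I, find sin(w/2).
sin(w/2) = ±√((1 - cos w)/2); positive since w/2 ∈ QI, so sin(w/2) = 0.9914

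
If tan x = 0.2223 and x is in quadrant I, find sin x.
sin x = 0.217 (using tan²x + 1 = sec²x)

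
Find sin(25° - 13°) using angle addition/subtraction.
sin(25° - 13°) = sin 25° cos 13° - cos 25° sin 13° = 0.2079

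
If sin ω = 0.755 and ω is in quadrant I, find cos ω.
cos ω = 0.6557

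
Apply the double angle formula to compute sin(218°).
sin(218°) = 2 sin 109° cos 109° = -0.6157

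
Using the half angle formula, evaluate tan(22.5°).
tan(22.5°) = sin 45° / (1 + cos 45°) = √2-1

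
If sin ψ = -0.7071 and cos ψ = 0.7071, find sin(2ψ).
sin(2ψ) = 2 sin ψ cos ψ = -1.0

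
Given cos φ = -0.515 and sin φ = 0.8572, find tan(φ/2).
tan(φ/2) = sin φ / (1 + cos φ) = 1.767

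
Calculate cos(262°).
cos(262°) = -0.1392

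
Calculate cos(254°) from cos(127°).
cos(254°) = 1 - 2sin²127° = -0.2756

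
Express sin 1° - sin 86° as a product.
sin 1° - sin 86° = 2 cos(43.5°) sin(-42.5°)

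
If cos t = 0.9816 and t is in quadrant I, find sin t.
sin t = 0.1909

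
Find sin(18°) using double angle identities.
sin(18°) = 2 sin 9° cos 9° = 0.309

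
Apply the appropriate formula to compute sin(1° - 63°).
sin(1° - 63°) = sin 1° cos 63° - cos 1° sin 63° = -0.8829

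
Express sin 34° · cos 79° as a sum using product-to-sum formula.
sin 34° cos 79° = (1/2)[sin(34°+79°) + sin(34°-79°)]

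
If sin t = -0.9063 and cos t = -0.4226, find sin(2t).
sin(2t) = 2 sin t cos t = 0.766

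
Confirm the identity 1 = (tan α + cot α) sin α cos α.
RHS = (sin α/cos α + cos α/sin α) sin α cos α = ((sin²α + cos²α)/(sin α cos α)) · sin α cos α = sin²α + cos²α = 1 = LHS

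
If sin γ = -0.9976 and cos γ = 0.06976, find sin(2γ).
sin(2γ) = 2 sin γ cos γ = -0.1392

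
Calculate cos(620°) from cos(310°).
cos(620°) = cos²310° - sin²310° = -0.1736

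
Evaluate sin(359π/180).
sin(359π/180) = -0.01745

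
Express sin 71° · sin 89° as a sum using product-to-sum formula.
sin 71° sin 89° = (1/2)[cos(71°-89°) - cos(71°+89°)]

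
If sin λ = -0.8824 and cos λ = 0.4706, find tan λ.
tan λ = sin λ / cos λ = -1.875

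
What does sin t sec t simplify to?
sin t sec t = tan t (using Reciprocal + quotient)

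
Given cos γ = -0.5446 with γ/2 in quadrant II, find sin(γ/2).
sin(γ/2) = ±√((1 - cos γ)/2); positive since γ/2 ∈ QII, so sin(γ/2) = 0.8788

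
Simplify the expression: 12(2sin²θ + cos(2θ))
12(2sin²θ + cos(2θ)) = 12 (using Double angle)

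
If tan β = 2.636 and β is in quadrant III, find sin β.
sin β = -0.935 (using tan²β + 1 = sec²β)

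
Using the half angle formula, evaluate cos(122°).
cos(122°) = -√((1 + cos 244°)/2) = -0.5299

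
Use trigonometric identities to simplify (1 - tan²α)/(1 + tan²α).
(1 - tan²α)/(1 + tan²α) = cos(2α) (using Double angle)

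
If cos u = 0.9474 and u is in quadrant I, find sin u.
sin u = 0.3201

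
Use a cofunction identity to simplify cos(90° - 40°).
cos(90° - 40°) = sin(40°)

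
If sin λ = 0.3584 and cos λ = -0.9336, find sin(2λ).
sin(2λ) = 2 sin λ cos λ = -0.6692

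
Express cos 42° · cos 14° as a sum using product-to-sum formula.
cos 42° cos 14° = (1/2)[cos(42°-14°) + cos(42°+14°)]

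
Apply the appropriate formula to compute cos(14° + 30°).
cos(14° + 30°) = cos 14° cos 30° - sin 14° sin 30° = 0.7193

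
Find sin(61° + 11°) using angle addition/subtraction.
sin(61° + 11°) = sin 61° cos 11° + cos 61° sin 11° = 0.9511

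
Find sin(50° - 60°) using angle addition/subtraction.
sin(50° - 60°) = sin 50° cos 60° - cos 50° sin 60° = -0.1736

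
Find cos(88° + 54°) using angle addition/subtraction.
cos(88° + 54°) = cos 88° cos 54° - sin 88° sin 54° = -0.788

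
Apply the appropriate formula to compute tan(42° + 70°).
tan(42° + 70°) = (tan 42° + tan 70°)/(1 - tan 42° tan 70°) = -2.475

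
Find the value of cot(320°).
cot(320°) = -1.192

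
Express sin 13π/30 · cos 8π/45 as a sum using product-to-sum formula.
sin 13π/30 cos 8π/45 = (1/2)[sin(13π/30+8π/45) + sin(13π/30-8π/45)]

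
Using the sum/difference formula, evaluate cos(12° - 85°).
cos(12° - 85°) = cos 12° cos 85° + sin 12° sin 85° = 0.2924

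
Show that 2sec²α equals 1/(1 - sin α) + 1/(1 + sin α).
RHS = [(1 + sin α) + (1 - sin α)] / [(1 - sin α)(1 + sin α)] = 2/(1 - sin²α) = 2/cos²α = 2sec²α = LHS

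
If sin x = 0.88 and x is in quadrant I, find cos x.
cos x = 0.475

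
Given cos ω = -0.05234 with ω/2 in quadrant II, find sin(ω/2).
sin(ω/2) = ±√((1 - cos ω)/2); positive since ω/2 ∈ QII, so sin(ω/2) = 0.7254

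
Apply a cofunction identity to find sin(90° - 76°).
sin(90° - 76°) = cos(76°) = 0.2419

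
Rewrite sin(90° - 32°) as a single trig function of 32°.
sin(90° - 32°) = cos(32°)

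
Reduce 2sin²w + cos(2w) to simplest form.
2sin²w + cos(2w) = 1 (using Double angle)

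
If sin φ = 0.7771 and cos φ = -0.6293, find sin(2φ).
sin(2φ) = 2 sin φ cos φ = -0.9781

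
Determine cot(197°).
cot(197°) = 3.271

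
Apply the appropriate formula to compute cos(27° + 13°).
cos(27° + 13°) = cos 27° cos 13° - sin 27° sin 13° = 0.766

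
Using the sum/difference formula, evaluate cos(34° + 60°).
cos(34° + 60°) = cos 34° cos 60° - sin 34° sin 60° = -0.06976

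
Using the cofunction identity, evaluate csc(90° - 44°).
csc(90° - 44°) = sec(44°) = 1.39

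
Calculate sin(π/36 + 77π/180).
sin(π/36 + 77π/180) = sin π/36 cos 77π/180 + cos π/36 sin 77π/180 = 0.9903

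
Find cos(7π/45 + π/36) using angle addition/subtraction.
cos(7π/45 + π/36) = cos 7π/45 cos π/36 - sin 7π/45 sin π/36 = 0.8387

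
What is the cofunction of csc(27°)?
csc(27°) = sec(90° - 27°) = sec(63°)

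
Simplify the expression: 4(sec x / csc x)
4(sec x / csc x) = 4(tan x) (using Reciprocal identities)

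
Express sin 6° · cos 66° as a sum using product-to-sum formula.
sin 6° cos 66° = (1/2)[sin(6°+66°) + sin(6°-66°)]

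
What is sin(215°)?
sin(215°) = -0.5736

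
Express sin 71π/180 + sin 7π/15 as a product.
sin 71π/180 + sin 7π/15 = 2 sin(31π/72) cos(-13π/360)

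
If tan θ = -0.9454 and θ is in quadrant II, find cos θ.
cos θ = -0.7267 (using tan²θ + 1 = sec²θ)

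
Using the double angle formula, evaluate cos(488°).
cos(488°) = cos²244° - sin²244° = -0.6157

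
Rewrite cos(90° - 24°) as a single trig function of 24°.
cos(90° - 24°) = sin(24°)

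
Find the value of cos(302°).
cos(302°) = 0.5299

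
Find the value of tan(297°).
tan(297°) = -1.963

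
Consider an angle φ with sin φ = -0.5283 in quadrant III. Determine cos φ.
cos φ = ±√(1 - sin²φ) = -0.8491 (negative in QIII)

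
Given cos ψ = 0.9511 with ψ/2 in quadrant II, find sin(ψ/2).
sin(ψ/2) = ±√((1 - cos ψ)/2); positive since ψ/2 ∈ QII, so sin(ψ/2) = 0.1564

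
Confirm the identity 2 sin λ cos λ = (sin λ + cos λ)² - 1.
RHS = sin²λ + 2 sin λ cos λ + cos²λ - 1 = (sin²λ + cos²λ) + 2 sin λ cos λ - 1 = 1 + 2 sin λ cos λ - 1 = 2 sin λ cos λ = LHS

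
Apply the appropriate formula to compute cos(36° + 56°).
cos(36° + 56°) = cos 36° cos 56° - sin 36° sin 56° = -0.0349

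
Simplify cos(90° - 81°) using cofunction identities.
cos(90° - 81°) = sin(81°)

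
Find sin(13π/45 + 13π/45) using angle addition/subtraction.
sin(13π/45 + 13π/45) = sin 13π/45 cos 13π/45 + cos 13π/45 sin 13π/45 = 0.9703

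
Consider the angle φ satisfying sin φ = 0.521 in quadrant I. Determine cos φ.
cos φ = √(1 - sin²φ) = 0.8536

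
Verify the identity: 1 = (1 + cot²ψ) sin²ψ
RHS = csc²ψ · sin²ψ = (1/sin²ψ) · sin²ψ = 1 = LHS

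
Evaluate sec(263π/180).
sec(263π/180) = -8.206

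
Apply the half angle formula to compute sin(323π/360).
sin(323π/360) = √((1 - cos 323π/180)/2) = 0.3173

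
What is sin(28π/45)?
sin(28π/45) = 0.9272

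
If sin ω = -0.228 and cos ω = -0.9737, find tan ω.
tan ω = sin ω / cos ω = 0.2342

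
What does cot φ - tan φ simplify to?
cot φ - tan φ = 2 cot(2φ) (using Double angle)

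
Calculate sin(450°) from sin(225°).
sin(450°) = 2 sin 225° cos 225° = 1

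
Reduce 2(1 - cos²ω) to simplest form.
2(1 - cos²ω) = 2(sin²ω) (using Pythagorean identity)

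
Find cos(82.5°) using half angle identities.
cos(82.5°) = √((1 + cos 165°)/2) = 0.1305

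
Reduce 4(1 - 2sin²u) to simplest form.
4(1 - 2sin²u) = 4(cos(2u)) (using Double angle)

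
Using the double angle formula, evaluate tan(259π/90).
tan(259π/90) = 2 tan 259π/180 / (1 - tan²259π/180) = -0.404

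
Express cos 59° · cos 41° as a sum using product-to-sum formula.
cos 59° cos 41° = (1/2)[cos(59°-41°) + cos(59°+41°)]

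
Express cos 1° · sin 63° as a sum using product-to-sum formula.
cos 1° sin 63° = (1/2)[sin(1°+63°) - sin(1°-63°)]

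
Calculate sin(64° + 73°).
sin(64° + 73°) = sin 64° cos 73° + cos 64° sin 73° = 0.682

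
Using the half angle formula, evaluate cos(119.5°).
cos(119.5°) = -√((1 + cos 239°)/2) = -0.4924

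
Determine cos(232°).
cos(232°) = -0.6157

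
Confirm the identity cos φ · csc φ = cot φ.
LHS = cos φ · (1/sin φ) = cos φ/sin φ = cot φ = RHS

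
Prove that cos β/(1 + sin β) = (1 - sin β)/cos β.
RHS = (1 - sin β)(1 + sin β) / (cos β(1 + sin β)) = (1 - sin²β) / (cos β(1 + sin β)) = cos²β / (cos β(1 + sin β)) = cos β/(1 + sin β) = LHS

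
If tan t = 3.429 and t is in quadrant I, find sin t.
sin t = 0.96 (using tan²t + 1 = sec²t)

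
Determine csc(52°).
csc(52°) = 1.269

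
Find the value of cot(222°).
cot(222°) = 1.111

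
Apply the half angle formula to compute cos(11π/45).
cos(11π/45) = √((1 + cos 22π/45)/2) = 0.7193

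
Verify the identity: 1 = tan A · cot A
RHS = (sin A/cos A) · (cos A/sin A) = 1 = LHS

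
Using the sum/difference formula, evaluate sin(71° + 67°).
sin(71° + 67°) = sin 71° cos 67° + cos 71° sin 67° = 0.6691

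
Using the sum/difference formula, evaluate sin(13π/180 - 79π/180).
sin(13π/180 - 79π/180) = sin 13π/180 cos 79π/180 - cos 13π/180 sin 79π/180 = -0.9135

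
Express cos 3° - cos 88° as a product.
cos 3° - cos 88° = -2 sin(45.5°) sin(-42.5°)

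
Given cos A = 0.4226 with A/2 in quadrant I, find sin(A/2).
sin(A/2) = ±√((1 - cos A)/2); positive since A/2 ∈ QI, so sin(A/2) = 0.5373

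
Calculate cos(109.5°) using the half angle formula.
cos(109.5°) = -√((1 + cos 219°)/2) = -0.3338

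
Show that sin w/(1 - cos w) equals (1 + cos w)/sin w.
LHS = sin w(1 + cos w) / ((1 - cos w)(1 + cos w)) = sin w(1 + cos w) / (1 - cos²w) = sin w(1 + cos w) / sin²w = (1 + cos w)/sin w = RHS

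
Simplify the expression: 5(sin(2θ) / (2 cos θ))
5(sin(2θ) / (2 cos θ)) = 5(sin θ) (using Double angle)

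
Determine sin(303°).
sin(303°) = -0.8387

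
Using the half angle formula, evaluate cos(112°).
cos(112°) = -√((1 + cos 224°)/2) = -0.3746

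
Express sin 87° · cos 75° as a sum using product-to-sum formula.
sin 87° cos 75° = (1/2)[sin(87°+75°) + sin(87°-75°)]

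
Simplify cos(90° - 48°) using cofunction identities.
cos(90° - 48°) = sin(48°)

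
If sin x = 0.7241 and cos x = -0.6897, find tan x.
tan x = sin x / cos x = -1.05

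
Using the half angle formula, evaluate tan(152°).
tan(152°) = sin 304° / (1 + cos 304°) = -0.5317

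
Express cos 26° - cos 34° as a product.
cos 26° - cos 34° = -2 sin(30°) sin(-4°)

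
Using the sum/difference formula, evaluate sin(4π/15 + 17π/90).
sin(4π/15 + 17π/90) = sin 4π/15 cos 17π/90 + cos 4π/15 sin 17π/90 = 0.9903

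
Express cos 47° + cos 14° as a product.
cos 47° + cos 14° = 2 cos(30.5°) cos(16.5°)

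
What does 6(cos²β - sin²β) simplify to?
6(cos²β - sin²β) = 6(cos(2β)) (using Double angle)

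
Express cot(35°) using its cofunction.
cot(35°) = tan(90° - 35°) = tan(55°)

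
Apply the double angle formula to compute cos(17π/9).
cos(17π/9) = 2cos²17π/18 - 1 = 0.9397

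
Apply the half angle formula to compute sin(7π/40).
sin(7π/40) = √((1 - cos 7π/20)/2) = 0.5225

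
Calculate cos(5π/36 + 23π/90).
cos(5π/36 + 23π/90) = cos 5π/36 cos 23π/90 - sin 5π/36 sin 23π/90 = 0.3256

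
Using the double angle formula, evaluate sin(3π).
sin(3π) = 2 sin 3π/2 cos 3π/2 = 0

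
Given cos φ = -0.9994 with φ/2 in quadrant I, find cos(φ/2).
cos(φ/2) = ±√((1 + cos φ)/2); positive since φ/2 ∈ QI, so cos(φ/2) = 0.01732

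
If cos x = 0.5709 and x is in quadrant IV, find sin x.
sin x = -0.821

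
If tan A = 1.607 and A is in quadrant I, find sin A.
sin A = 0.849 (using tan²A + 1 = sec²A)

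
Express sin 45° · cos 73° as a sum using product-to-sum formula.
sin 45° cos 73° = (1/2)[sin(45°+73°) + sin(45°-73°)]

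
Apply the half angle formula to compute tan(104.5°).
tan(104.5°) = sin 209° / (1 + cos 209°) = -3.867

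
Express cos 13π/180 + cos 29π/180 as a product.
cos 13π/180 + cos 29π/180 = 2 cos(7π/60) cos(-2π/45)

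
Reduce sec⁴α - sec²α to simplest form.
sec⁴α - sec²α = tan⁴α + tan²α (using Pythagorean)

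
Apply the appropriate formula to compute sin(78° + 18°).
sin(78° + 18°) = sin 78° cos 18° + cos 78° sin 18° = 0.9945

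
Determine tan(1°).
tan(1°) = 0.01746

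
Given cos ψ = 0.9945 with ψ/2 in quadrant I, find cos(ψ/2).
cos(ψ/2) = ±√((1 + cos ψ)/2); positive since ψ/2 ∈ QI, so cos(ψ/2) = 0.9986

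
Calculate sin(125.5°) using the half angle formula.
sin(125.5°) = √((1 - cos 251°)/2) = 0.8141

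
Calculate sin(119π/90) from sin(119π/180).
sin(119π/90) = 2 sin 119π/180 cos 119π/180 = -0.848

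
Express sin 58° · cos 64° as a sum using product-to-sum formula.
sin 58° cos 64° = (1/2)[sin(58°+64°) + sin(58°-64°)]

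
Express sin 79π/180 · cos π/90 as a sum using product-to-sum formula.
sin 79π/180 cos π/90 = (1/2)[sin(79π/180+π/90) + sin(79π/180-π/90)]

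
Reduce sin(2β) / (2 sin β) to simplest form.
sin(2β) / (2 sin β) = cos β (using Double angle)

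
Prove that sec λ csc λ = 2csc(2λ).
RHS = 2/sin(2λ) = 2/(2 sin λ cos λ) = 1/(sin λ cos λ) = (1/cos λ)(1/sin λ) = sec λ csc λ = LHS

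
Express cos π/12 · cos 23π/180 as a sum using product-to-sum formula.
cos π/12 cos 23π/180 = (1/2)[cos(π/12-23π/180) + cos(π/12+23π/180)]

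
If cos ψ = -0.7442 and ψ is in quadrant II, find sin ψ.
sin ψ = 0.668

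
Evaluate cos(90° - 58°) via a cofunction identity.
cos(90° - 58°) = sin(58°) = 0.848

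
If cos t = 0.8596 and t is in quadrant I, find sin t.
sin t = 0.511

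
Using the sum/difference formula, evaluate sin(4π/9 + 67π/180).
sin(4π/9 + 67π/180) = sin 4π/9 cos 67π/180 + cos 4π/9 sin 67π/180 = 0.5446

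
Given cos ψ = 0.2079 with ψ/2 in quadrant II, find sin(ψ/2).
sin(ψ/2) = ±√((1 - cos ψ)/2); positive since ψ/2 ∈ QII, so sin(ψ/2) = 0.6293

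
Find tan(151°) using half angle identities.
tan(151°) = sin 302° / (1 + cos 302°) = -0.5543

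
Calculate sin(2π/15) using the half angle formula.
sin(2π/15) = √((1 - cos 4π/15)/2) = 0.4067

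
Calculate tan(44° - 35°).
tan(44° - 35°) = (tan 44° - tan 35°)/(1 + tan 44° tan 35°) = 0.1584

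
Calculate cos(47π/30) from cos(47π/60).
cos(47π/30) = 2cos²47π/60 - 1 = 0.2079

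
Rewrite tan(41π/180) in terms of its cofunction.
tan(41π/180) = cot(π/2 - 41π/180) = cot(49π/180)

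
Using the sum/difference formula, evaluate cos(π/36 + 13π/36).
cos(π/36 + 13π/36) = cos π/36 cos 13π/36 - sin π/36 sin 13π/36 = 0.342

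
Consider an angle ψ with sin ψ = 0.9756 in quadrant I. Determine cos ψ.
cos ψ = √(1 - sin²ψ) = 0.2196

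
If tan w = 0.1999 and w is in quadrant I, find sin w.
sin w = 0.196 (using tan²w + 1 = sec²w)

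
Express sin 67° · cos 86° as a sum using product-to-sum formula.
sin 67° cos 86° = (1/2)[sin(67°+86°) + sin(67°-86°)]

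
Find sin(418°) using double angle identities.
sin(418°) = 2 sin 209° cos 209° = 0.848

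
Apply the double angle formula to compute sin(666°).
sin(666°) = 2 sin 333° cos 333° = -0.809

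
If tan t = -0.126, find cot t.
cot t = 1/tan t = -7.937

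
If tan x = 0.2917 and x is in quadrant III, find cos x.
cos x = -0.96 (using tan²x + 1 = sec²x)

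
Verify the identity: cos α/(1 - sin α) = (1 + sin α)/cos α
RHS = (1 + sin α)(1 - sin α) / (cos α(1 - sin α)) = (1 - sin²α) / (cos α(1 - sin α)) = cos²α / (cos α(1 - sin α)) = cos α/(1 - sin α) = LHS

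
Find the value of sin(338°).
sin(338°) = -0.3746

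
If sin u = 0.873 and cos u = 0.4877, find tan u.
tan u = sin u / cos u = 1.79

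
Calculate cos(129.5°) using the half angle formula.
cos(129.5°) = -√((1 + cos 259°)/2) = -0.6361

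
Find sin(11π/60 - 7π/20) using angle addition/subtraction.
sin(11π/60 - 7π/20) = sin 11π/60 cos 7π/20 - cos 11π/60 sin 7π/20 = -1/2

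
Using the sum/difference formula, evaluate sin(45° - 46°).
sin(45° - 46°) = sin 45° cos 46° - cos 45° sin 46° = -0.01745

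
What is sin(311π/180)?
sin(311π/180) = -0.7547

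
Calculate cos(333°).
cos(333°) = 0.891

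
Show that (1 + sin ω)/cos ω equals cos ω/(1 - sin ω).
LHS = (1 + sin ω)(1 - sin ω) / (cos ω(1 - sin ω)) = (1 - sin²ω) / (cos ω(1 - sin ω)) = cos²ω / (cos ω(1 - sin ω)) = cos ω/(1 - sin ω) = RHS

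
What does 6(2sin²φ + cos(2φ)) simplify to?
6(2sin²φ + cos(2φ)) = 6 (using Double angle)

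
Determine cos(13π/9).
cos(13π/9) = -0.1736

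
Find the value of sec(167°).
sec(167°) = -1.026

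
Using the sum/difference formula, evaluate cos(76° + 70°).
cos(76° + 70°) = cos 76° cos 70° - sin 76° sin 70° = -0.829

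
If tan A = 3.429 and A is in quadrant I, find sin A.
sin A = 0.96 (using tan²A + 1 = sec²A)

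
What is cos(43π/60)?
cos(43π/60) = -0.6293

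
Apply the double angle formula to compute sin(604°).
sin(604°) = 2 sin 302° cos 302° = -0.8988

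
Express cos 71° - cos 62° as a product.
cos 71° - cos 62° = -2 sin(66.5°) sin(4.5°)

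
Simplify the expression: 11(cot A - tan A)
11(cot A - tan A) = 11(2 cot(2A)) (using Double angle)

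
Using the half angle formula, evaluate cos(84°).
cos(84°) = √((1 + cos 168°)/2) = 0.1045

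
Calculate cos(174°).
cos(174°) = -0.9945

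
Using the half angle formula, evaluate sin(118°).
sin(118°) = √((1 - cos 236°)/2) = 0.8829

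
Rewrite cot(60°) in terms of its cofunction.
cot(60°) = tan(90° - 60°) = tan(30°)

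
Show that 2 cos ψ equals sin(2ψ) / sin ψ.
RHS = 2 sin ψ cos ψ / sin ψ = 2 cos ψ = LHS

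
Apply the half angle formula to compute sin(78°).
sin(78°) = √((1 - cos 156°)/2) = 0.9781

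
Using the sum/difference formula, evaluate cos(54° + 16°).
cos(54° + 16°) = cos 54° cos 16° - sin 54° sin 16° = 0.342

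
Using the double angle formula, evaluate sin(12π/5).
sin(12π/5) = 2 sin 6π/5 cos 6π/5 = 0.9511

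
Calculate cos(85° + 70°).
cos(85° + 70°) = cos 85° cos 70° - sin 85° sin 70° = -0.9063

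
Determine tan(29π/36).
tan(29π/36) = -0.7002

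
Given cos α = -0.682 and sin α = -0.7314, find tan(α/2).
tan(α/2) = sin α / (1 + cos α) = -2.3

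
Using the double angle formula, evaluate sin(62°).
sin(62°) = 2 sin 31° cos 31° = 0.8829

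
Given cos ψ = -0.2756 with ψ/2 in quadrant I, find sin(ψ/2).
sin(ψ/2) = ±√((1 - cos ψ)/2); positive since ψ/2 ∈ QI, so sin(ψ/2) = 0.7986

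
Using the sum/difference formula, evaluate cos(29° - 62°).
cos(29° - 62°) = cos 29° cos 62° + sin 29° sin 62° = 0.8387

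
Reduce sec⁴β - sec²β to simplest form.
sec⁴β - sec²β = tan⁴β + tan²β (using Pythagorean)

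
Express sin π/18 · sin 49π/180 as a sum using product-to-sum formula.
sin π/18 sin 49π/180 = (1/2)[cos(π/18-49π/180) - cos(π/18+49π/180)]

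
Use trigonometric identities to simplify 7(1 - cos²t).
7(1 - cos²t) = 7(sin²t) (using Pythagorean identity)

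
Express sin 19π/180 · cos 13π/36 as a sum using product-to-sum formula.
sin 19π/180 cos 13π/36 = (1/2)[sin(19π/180+13π/36) + sin(19π/180-13π/36)]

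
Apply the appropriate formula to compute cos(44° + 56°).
cos(44° + 56°) = cos 44° cos 56° - sin 44° sin 56° = -0.1736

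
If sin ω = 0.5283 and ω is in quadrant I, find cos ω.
cos ω = 0.8491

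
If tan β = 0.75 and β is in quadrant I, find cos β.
cos β = 0.8 (using tan²β + 1 = sec²β)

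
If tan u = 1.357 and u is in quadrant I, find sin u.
sin u = 0.805 (using tan²u + 1 = sec²u)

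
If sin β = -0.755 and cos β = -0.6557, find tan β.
tan β = sin β / cos β = 1.151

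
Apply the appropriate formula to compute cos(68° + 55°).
cos(68° + 55°) = cos 68° cos 55° - sin 68° sin 55° = -0.5446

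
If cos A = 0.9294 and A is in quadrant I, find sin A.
sin A = 0.3691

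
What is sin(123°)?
sin(123°) = 0.8387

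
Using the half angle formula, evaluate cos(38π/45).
cos(38π/45) = -√((1 + cos 76π/45)/2) = -0.8829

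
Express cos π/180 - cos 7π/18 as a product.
cos π/180 - cos 7π/18 = -2 sin(71π/360) sin(-23π/120)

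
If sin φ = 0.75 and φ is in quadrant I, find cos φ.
cos φ = 0.6614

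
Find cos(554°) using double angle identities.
cos(554°) = 2cos²277° - 1 = -0.9703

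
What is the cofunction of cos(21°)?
cos(21°) = sin(90° - 21°) = sin(69°)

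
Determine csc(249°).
csc(249°) = -1.071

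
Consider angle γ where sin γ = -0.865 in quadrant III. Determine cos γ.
cos γ = ±√(1 - sin²γ) = -0.5018 (negative in QIII)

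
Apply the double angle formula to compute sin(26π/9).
sin(26π/9) = 2 sin 13π/9 cos 13π/9 = 0.342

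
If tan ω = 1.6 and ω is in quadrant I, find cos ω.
cos ω = 0.53 (using tan²ω + 1 = sec²ω)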